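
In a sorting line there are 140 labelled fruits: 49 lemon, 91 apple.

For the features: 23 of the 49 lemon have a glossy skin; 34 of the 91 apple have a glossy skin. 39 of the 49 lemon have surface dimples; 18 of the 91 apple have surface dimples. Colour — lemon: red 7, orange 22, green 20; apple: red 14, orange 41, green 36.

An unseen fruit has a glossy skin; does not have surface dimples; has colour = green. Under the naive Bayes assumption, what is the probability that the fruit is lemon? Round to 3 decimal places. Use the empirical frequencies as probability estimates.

lemon: (49/140) × (23/49) × (10/49) × (20/49) ≈ 0.0136848
apple: (91/140) × (34/91) × (73/91) × (36/91) ≈ 0.0770714
P(lemon | x) = 0.0136848 / 0.0907562 ≈ 0.151

0.151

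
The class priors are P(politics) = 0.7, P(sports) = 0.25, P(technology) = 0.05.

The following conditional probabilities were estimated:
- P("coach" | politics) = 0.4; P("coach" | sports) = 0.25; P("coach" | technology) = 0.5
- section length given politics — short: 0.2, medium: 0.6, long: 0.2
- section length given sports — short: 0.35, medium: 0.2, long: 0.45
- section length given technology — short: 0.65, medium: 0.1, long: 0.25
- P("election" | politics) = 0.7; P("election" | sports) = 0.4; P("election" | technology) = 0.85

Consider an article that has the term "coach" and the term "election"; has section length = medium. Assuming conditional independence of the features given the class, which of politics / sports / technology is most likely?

politics

politics: 0.7 × 0.4 × 0.6 × 0.7 = 0.1176
sports: 0.25 × 0.25 × 0.2 × 0.4 = 0.005
technology: 0.05 × 0.5 × 0.1 × 0.85 = 0.002125
Highest score → politics.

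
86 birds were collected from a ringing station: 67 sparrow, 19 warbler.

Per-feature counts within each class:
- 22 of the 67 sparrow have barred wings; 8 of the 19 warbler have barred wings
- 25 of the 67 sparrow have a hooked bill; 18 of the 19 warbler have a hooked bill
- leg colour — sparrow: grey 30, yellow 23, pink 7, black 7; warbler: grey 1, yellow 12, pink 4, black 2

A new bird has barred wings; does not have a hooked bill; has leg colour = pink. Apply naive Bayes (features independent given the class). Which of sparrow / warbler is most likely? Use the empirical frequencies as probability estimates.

sparrow: (67/86) × (22/67) × (42/67) × (7/67) ≈ 0.0167541
warbler: (19/86) × (8/19) × (1/19) × (4/19) ≈ 0.00103073
Highest score → sparrow.

sparrow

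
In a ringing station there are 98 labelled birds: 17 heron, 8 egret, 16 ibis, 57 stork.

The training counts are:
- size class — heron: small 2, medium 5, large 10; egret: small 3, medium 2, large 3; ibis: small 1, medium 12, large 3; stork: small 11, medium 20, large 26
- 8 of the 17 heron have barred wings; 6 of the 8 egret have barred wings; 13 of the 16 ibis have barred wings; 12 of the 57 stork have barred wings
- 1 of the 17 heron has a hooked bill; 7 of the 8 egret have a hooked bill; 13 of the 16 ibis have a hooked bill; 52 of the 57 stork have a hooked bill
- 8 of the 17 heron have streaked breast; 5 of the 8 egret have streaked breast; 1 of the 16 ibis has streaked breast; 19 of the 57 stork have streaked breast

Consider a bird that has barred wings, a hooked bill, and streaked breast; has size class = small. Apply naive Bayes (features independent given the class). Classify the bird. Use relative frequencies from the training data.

heron: (17/98) × (2/17) × (8/17) × (1/17) × (8/17) ≈ 0.00026585
egret: (8/98) × (3/8) × (6/8) × (7/8) × (5/8) ≈ 0.0125558
ibis: (16/98) × (1/16) × (13/16) × (13/16) × (1/16) ≈ 0.000421018
stork: (57/98) × (11/57) × (12/57) × (52/57) × (19/57) ≈ 0.00718588
Highest score → egret.

egret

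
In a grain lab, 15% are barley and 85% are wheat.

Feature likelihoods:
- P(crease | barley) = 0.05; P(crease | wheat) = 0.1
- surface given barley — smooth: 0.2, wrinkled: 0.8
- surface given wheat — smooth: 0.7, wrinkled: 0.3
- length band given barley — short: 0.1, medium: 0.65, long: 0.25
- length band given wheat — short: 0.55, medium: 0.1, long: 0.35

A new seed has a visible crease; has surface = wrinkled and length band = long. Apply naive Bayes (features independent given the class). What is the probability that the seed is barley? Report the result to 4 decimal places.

0.1439

barley: 0.15 × 0.05 × 0.8 × 0.25 = 0.0015
wheat: 0.85 × 0.1 × 0.3 × 0.35 = 0.008925
P(barley | x) = 0.0015 / 0.010425 ≈ 0.1439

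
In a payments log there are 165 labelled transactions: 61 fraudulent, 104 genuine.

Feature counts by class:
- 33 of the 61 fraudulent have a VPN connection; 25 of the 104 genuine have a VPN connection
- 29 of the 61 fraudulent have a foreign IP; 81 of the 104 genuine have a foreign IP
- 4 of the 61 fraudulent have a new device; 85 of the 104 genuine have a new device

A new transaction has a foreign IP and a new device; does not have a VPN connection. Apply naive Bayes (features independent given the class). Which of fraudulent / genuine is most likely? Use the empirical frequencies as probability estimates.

fraudulent: (61/165) × (28/61) × (29/61) × (4/61) ≈ 0.0052902
genuine: (104/165) × (79/104) × (81/104) × (85/104) ≈ 0.304776
Highest score → genuine.

genuine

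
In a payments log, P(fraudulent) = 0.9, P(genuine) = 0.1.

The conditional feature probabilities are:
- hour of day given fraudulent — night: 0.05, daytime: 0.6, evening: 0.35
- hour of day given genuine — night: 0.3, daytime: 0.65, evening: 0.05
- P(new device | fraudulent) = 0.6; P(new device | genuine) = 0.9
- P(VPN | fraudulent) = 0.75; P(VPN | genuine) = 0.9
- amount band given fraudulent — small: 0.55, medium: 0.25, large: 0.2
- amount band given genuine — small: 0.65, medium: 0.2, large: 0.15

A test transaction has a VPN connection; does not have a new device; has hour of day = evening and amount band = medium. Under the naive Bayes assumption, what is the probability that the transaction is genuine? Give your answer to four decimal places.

0.0038

fraudulent: 0.9 × 0.35 × (1−0.6) × 0.75 × 0.25 = 0.023625
genuine: 0.1 × 0.05 × (1−0.9) × 0.9 × 0.2 = 0.00009
P(genuine | x) = 0.00009 / 0.023715 ≈ 0.0038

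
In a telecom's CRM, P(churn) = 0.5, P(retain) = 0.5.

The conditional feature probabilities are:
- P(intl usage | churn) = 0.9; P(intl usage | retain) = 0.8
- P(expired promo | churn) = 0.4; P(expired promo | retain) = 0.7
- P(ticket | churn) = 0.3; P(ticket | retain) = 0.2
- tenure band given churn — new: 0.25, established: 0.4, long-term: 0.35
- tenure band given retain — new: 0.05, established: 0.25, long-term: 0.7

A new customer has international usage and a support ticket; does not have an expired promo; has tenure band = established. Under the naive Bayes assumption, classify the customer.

churn

churn: 0.5 × 0.9 × (1−0.4) × 0.3 × 0.4 = 0.0324
retain: 0.5 × 0.8 × (1−0.7) × 0.2 × 0.25 = 0.006
Highest score → churn.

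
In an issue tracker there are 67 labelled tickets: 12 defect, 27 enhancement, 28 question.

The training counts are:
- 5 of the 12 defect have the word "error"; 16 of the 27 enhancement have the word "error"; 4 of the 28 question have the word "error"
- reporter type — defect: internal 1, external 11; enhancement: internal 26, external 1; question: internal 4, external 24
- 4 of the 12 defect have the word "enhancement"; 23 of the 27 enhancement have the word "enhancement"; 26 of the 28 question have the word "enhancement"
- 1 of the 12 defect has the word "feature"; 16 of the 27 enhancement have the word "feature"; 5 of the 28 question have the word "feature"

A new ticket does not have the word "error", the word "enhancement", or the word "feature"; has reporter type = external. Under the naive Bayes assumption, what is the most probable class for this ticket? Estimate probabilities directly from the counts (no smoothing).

defect

defect: (12/67) × (7/12) × (11/12) × (8/12) × (11/12) ≈ 0.0585268
enhancement: (27/67) × (11/27) × (1/27) × (4/27) × (11/27) ≈ 0.000367011
question: (28/67) × (24/28) × (24/28) × (2/28) × (23/28) ≈ 0.0180149
Highest score → defect.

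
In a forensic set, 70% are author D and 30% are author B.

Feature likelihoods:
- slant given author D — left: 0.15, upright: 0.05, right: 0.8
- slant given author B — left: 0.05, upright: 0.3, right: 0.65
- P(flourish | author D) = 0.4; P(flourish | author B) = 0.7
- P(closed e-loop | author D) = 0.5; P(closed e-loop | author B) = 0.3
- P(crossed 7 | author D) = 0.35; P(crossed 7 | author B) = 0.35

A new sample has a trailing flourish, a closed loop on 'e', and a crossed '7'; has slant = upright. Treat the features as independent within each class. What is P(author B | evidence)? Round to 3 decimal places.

author D: 0.7 × 0.05 × 0.4 × 0.5 × 0.35 = 0.00245
author B: 0.3 × 0.3 × 0.7 × 0.3 × 0.35 = 0.006615
P(author B | x) = 0.006615 / 0.009065 ≈ 0.730

0.730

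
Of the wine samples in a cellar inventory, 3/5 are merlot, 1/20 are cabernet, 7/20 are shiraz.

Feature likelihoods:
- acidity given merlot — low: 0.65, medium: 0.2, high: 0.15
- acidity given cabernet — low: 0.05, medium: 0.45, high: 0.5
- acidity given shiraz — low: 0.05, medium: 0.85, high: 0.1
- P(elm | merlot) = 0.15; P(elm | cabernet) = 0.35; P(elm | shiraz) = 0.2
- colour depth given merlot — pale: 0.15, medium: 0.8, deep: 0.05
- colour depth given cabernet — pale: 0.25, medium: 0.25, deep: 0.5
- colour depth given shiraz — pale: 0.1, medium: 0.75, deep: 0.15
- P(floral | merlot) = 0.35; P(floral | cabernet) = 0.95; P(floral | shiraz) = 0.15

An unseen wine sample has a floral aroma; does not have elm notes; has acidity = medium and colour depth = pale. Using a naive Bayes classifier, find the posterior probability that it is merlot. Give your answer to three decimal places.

0.432

merlot: 0.6 × 0.2 × (1−0.15) × 0.15 × 0.35 = 0.005355
cabernet: 0.05 × 0.45 × (1−0.35) × 0.25 × 0.95 = 0.0034734375
shiraz: 0.35 × 0.85 × (1−0.2) × 0.1 × 0.15 = 0.00357
P(merlot | x) = 0.005355 / 0.0123984375 ≈ 0.432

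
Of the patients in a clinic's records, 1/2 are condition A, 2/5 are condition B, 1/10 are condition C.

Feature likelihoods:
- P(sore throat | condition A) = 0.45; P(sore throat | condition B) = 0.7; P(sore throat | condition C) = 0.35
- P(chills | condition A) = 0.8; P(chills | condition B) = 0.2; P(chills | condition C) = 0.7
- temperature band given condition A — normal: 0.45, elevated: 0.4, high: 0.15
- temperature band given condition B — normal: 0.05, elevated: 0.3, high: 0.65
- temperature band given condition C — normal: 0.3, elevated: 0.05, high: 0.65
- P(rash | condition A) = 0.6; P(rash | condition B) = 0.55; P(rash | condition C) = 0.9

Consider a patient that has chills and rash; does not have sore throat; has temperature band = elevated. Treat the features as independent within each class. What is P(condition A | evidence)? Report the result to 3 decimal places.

0.898

condition A: 0.5 × (1−0.45) × 0.8 × 0.4 × 0.6 = 0.0528
condition B: 0.4 × (1−0.7) × 0.2 × 0.3 × 0.55 = 0.00396
condition C: 0.1 × (1−0.35) × 0.7 × 0.05 × 0.9 = 0.0020475
P(condition A | x) = 0.0528 / 0.0588075 ≈ 0.898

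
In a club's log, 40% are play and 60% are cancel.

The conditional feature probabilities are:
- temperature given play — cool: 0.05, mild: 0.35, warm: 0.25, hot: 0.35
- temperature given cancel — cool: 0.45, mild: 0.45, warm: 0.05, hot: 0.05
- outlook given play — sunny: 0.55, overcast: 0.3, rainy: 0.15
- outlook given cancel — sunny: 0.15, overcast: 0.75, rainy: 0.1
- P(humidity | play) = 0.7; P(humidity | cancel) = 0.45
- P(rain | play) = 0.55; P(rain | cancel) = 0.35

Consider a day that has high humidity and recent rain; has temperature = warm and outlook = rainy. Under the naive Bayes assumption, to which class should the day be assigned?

play: 0.4 × 0.25 × 0.15 × 0.7 × 0.55 = 0.005775
cancel: 0.6 × 0.05 × 0.1 × 0.45 × 0.35 = 0.0004725
Highest score → play.

play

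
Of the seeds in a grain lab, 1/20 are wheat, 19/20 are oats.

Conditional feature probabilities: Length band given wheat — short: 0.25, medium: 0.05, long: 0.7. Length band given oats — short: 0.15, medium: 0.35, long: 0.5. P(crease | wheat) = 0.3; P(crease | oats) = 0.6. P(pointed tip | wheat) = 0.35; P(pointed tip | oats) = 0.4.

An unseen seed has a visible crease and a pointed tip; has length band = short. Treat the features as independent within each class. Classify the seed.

wheat: 0.05 × 0.25 × 0.3 × 0.35 = 0.0013125
oats: 0.95 × 0.15 × 0.6 × 0.4 = 0.0342
Highest score → oats.

oats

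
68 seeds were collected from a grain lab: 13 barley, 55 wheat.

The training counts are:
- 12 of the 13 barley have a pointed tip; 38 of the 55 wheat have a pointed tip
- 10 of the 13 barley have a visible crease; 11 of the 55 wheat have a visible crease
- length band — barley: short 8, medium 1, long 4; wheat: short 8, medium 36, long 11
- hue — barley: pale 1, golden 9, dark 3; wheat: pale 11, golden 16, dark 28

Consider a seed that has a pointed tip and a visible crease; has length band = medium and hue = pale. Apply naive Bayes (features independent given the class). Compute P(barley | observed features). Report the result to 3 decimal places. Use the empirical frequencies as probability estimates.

barley: (13/68) × (12/13) × (10/13) × (1/13) × (1/13) ≈ 0.000803234
wheat: (55/68) × (38/55) × (11/55) × (36/55) × (11/55) ≈ 0.014631
P(barley | x) = 0.000803234 / 0.015434234 ≈ 0.052

0.052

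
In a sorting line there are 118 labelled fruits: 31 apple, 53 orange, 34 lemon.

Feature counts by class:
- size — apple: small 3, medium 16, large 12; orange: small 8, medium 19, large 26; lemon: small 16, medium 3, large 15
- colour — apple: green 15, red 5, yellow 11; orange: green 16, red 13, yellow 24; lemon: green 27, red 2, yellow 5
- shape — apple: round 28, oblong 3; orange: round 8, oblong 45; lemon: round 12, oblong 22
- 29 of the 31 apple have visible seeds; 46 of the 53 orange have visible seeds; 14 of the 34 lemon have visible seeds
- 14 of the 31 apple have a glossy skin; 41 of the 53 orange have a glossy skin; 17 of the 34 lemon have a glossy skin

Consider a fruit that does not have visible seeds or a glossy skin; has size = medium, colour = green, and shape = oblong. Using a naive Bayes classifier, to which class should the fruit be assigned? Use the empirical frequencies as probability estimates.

apple: (31/118) × (16/31) × (15/31) × (3/31) × (2/31) × (17/31) ≈ 0.000224638
orange: (53/118) × (19/53) × (16/53) × (45/53) × (7/53) × (12/53) ≈ 0.00123418
lemon: (34/118) × (3/34) × (27/34) × (22/34) × (20/34) × (17/34) ≈ 0.00384228
Highest score → lemon.

lemon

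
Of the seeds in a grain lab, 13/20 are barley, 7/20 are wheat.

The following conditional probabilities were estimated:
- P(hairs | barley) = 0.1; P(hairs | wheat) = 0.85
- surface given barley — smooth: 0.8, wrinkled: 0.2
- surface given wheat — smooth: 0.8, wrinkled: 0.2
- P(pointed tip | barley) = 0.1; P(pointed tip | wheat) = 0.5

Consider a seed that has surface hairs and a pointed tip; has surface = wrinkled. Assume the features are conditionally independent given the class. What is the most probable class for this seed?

barley: 0.65 × 0.1 × 0.2 × 0.1 = 0.0013
wheat: 0.35 × 0.85 × 0.2 × 0.5 = 0.02975
Highest score → wheat.

wheat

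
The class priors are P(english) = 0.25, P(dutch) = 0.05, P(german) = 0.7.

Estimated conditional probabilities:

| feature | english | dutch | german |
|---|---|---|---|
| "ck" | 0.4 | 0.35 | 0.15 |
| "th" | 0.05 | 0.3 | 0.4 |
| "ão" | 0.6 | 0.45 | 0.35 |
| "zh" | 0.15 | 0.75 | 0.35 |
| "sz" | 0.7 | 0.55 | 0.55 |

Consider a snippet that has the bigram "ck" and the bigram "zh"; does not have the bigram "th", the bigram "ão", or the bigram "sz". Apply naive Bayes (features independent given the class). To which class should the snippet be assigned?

german

english: 0.25 × 0.4 × (1−0.05) × (1−0.6) × 0.15 × (1−0.7) = 0.00171
dutch: 0.05 × 0.35 × (1−0.3) × (1−0.45) × 0.75 × (1−0.55) = 0.00227390625
german: 0.7 × 0.15 × (1−0.4) × (1−0.35) × 0.35 × (1−0.55) = 0.006449625
Highest score → german.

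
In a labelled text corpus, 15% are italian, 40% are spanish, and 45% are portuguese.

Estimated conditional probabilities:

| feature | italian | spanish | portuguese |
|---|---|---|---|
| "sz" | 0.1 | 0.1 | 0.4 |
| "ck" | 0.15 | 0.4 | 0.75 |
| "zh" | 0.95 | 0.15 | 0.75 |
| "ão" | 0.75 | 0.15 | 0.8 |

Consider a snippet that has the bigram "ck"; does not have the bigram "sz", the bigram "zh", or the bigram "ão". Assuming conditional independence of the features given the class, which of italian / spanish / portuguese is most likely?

spanish

italian: 0.15 × (1−0.1) × 0.15 × (1−0.95) × (1−0.75) = 0.000253125
spanish: 0.4 × (1−0.1) × 0.4 × (1−0.15) × (1−0.15) = 0.10404
portuguese: 0.45 × (1−0.4) × 0.75 × (1−0.75) × (1−0.8) = 0.010125
Highest score → spanish.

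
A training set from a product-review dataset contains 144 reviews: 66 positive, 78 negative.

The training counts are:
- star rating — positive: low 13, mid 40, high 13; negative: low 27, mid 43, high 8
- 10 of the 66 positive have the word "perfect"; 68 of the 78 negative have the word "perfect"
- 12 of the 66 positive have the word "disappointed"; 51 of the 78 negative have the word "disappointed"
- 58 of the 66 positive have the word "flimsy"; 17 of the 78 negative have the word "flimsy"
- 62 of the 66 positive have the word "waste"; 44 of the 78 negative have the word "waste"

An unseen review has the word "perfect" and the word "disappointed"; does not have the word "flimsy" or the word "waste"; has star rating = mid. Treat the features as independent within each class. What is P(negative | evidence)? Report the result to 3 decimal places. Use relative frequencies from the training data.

0.999

positive: (66/144) × (40/66) × (10/66) × (12/66) × (8/66) × (4/66) ≈ 0.0000562151
negative: (78/144) × (43/78) × (68/78) × (51/78) × (61/78) × (34/78) ≈ 0.058025
P(negative | x) = 0.058025 / 0.0580812151 ≈ 0.999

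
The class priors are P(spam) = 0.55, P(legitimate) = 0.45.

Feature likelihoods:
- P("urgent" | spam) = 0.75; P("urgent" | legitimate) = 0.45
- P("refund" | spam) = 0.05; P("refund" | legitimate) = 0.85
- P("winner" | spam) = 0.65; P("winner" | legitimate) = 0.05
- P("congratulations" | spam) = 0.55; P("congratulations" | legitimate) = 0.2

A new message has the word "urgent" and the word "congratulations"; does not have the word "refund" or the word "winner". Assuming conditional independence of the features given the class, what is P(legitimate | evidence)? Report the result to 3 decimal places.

spam: 0.55 × 0.75 × (1−0.05) × (1−0.65) × 0.55 = 0.0754359375
legitimate: 0.45 × 0.45 × (1−0.85) × (1−0.05) × 0.2 = 0.00577125
P(legitimate | x) = 0.00577125 / 0.0812071875 ≈ 0.071

0.071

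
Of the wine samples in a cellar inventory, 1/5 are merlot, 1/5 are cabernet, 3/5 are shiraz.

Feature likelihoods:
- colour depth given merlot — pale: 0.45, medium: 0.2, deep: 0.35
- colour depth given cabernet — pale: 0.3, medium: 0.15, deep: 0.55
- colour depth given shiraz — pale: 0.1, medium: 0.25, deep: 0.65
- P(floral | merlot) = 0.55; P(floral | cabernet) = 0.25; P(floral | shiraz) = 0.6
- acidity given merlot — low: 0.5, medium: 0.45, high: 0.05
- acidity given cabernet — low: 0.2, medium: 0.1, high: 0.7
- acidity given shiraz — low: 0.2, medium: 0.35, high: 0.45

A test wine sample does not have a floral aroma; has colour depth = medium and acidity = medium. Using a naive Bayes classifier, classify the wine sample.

shiraz

merlot: 0.2 × 0.2 × (1−0.55) × 0.45 = 0.0081
cabernet: 0.2 × 0.15 × (1−0.25) × 0.1 = 0.00225
shiraz: 0.6 × 0.25 × (1−0.6) × 0.35 = 0.021
Highest score → shiraz.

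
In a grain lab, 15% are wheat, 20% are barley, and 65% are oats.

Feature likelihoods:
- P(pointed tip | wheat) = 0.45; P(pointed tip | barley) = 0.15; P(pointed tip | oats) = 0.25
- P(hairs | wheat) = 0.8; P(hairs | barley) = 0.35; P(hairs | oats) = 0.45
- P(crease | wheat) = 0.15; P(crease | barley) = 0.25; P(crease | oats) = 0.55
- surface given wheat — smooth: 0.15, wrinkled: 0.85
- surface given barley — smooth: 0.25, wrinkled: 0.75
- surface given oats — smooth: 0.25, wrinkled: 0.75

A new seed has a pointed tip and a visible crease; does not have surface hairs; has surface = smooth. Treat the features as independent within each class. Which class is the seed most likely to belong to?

wheat: 0.15 × 0.45 × (1−0.8) × 0.15 × 0.15 = 0.00030375
barley: 0.2 × 0.15 × (1−0.35) × 0.25 × 0.25 = 0.00121875
oats: 0.65 × 0.25 × (1−0.45) × 0.55 × 0.25 = 0.0122890625
Highest score → oats.

oats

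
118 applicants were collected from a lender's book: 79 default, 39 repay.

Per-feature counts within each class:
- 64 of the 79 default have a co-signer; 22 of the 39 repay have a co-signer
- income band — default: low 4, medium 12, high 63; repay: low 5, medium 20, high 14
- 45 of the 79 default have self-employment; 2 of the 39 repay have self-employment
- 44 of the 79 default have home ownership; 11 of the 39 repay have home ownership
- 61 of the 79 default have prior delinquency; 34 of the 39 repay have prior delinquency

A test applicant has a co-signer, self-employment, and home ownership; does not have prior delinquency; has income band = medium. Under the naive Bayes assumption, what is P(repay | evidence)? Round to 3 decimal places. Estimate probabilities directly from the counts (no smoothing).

0.029

default: (79/118) × (64/79) × (12/79) × (45/79) × (44/79) × (18/79) ≈ 0.00595537
repay: (39/118) × (22/39) × (20/39) × (2/39) × (11/39) × (5/39) ≈ 0.000177298
P(repay | x) = 0.000177298 / 0.006132668 ≈ 0.029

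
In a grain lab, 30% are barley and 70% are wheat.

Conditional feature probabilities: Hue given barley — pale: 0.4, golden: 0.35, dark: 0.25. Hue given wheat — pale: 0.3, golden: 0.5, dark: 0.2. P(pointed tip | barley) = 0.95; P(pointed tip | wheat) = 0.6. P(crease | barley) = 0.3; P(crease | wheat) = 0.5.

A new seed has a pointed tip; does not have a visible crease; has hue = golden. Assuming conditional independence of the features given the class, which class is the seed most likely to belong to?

wheat

barley: 0.3 × 0.35 × 0.95 × (1−0.3) = 0.069825
wheat: 0.7 × 0.5 × 0.6 × (1−0.5) = 0.105
Highest score → wheat.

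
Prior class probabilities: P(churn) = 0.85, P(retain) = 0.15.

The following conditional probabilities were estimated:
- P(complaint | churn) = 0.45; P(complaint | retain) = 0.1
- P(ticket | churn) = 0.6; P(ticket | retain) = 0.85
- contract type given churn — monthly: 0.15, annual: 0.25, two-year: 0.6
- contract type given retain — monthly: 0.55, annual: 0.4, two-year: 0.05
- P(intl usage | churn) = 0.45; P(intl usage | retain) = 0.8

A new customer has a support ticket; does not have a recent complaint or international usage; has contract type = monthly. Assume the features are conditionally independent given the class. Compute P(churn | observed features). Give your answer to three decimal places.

churn: 0.85 × (1−0.45) × 0.6 × 0.15 × (1−0.45) = 0.02314125
retain: 0.15 × (1−0.1) × 0.85 × 0.55 × (1−0.8) = 0.0126225
P(churn | x) = 0.02314125 / 0.03576375 ≈ 0.647

0.647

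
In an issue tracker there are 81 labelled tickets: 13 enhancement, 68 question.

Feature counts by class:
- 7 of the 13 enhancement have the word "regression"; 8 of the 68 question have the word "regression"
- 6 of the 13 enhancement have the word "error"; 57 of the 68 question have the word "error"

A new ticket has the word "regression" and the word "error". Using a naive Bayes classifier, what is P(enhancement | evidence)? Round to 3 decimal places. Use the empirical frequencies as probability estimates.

0.325

enhancement: (13/81) × (7/13) × (6/13) ≈ 0.039886
question: (68/81) × (8/68) × (57/68) ≈ 0.0827887
P(enhancement | x) = 0.039886 / 0.1226747 ≈ 0.325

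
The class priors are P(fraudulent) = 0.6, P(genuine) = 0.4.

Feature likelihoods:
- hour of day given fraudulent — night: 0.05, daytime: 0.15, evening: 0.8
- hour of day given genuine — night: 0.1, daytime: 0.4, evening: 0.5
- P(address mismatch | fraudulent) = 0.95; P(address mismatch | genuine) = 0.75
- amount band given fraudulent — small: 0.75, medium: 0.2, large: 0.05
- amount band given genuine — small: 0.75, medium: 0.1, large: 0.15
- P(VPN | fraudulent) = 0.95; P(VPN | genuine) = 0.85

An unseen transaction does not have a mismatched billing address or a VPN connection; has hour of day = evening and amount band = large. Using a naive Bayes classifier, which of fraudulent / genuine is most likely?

genuine

fraudulent: 0.6 × 0.8 × (1−0.95) × 0.05 × (1−0.95) = 0.00006
genuine: 0.4 × 0.5 × (1−0.75) × 0.15 × (1−0.85) = 0.001125
Highest score → genuine.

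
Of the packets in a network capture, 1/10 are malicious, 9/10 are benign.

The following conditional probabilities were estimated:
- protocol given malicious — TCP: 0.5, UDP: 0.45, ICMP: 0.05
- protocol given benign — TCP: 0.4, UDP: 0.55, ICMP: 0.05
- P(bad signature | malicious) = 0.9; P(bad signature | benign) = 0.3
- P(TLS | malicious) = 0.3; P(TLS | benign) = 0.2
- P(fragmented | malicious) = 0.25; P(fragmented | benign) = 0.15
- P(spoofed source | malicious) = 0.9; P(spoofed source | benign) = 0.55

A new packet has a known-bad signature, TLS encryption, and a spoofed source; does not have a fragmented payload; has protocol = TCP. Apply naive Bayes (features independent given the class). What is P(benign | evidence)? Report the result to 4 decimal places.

0.5257

malicious: 0.1 × 0.5 × 0.9 × 0.3 × (1−0.25) × 0.9 = 0.0091125
benign: 0.9 × 0.4 × 0.3 × 0.2 × (1−0.15) × 0.55 = 0.010098
P(benign | x) = 0.010098 / 0.0192105 ≈ 0.5257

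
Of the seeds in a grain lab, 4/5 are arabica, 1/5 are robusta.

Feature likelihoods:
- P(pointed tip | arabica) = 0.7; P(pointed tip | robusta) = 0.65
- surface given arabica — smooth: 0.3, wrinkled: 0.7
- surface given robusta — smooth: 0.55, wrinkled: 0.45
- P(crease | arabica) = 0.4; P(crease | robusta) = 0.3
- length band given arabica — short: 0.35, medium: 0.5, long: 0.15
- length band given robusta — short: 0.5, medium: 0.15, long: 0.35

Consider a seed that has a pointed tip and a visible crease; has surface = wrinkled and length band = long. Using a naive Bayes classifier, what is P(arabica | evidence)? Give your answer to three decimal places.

arabica: 0.8 × 0.7 × 0.7 × 0.4 × 0.15 = 0.02352
robusta: 0.2 × 0.65 × 0.45 × 0.3 × 0.35 = 0.0061425
P(arabica | x) = 0.02352 / 0.0296625 ≈ 0.793

0.793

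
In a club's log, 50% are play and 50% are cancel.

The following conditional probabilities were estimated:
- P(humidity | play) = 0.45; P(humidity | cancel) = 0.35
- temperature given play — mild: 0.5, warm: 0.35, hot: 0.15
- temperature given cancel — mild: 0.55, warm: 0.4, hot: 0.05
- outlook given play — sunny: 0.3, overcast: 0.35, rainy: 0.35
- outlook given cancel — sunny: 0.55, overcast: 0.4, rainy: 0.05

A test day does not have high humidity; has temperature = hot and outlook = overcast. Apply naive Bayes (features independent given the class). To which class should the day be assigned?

play: 0.5 × (1−0.45) × 0.15 × 0.35 = 0.0144375
cancel: 0.5 × (1−0.35) × 0.05 × 0.4 = 0.0065
Highest score → play.

play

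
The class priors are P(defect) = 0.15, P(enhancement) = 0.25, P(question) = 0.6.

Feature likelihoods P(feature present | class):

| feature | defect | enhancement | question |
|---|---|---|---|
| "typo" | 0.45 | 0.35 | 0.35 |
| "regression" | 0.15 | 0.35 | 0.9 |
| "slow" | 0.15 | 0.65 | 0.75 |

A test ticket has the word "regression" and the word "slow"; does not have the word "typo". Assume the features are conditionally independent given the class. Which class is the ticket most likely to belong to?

question

defect: 0.15 × (1−0.45) × 0.15 × 0.15 = 0.00185625
enhancement: 0.25 × (1−0.35) × 0.35 × 0.65 = 0.03696875
question: 0.6 × (1−0.35) × 0.9 × 0.75 = 0.26325
Highest score → question.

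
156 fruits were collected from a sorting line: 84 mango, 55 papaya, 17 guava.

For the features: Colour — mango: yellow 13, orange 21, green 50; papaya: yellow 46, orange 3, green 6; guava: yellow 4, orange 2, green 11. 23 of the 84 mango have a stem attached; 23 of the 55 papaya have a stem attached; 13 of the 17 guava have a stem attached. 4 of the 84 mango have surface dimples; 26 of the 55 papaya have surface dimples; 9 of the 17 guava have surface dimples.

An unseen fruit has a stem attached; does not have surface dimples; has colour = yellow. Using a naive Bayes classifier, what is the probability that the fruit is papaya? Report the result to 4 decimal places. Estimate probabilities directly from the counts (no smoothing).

mango: (84/156) × (13/84) × (23/84) × (80/84) ≈ 0.0217309
papaya: (55/156) × (46/55) × (23/55) × (29/55) ≈ 0.065018
guava: (17/156) × (4/17) × (13/17) × (8/17) ≈ 0.00922722
P(papaya | x) = 0.065018 / 0.09597612 ≈ 0.6774

0.6774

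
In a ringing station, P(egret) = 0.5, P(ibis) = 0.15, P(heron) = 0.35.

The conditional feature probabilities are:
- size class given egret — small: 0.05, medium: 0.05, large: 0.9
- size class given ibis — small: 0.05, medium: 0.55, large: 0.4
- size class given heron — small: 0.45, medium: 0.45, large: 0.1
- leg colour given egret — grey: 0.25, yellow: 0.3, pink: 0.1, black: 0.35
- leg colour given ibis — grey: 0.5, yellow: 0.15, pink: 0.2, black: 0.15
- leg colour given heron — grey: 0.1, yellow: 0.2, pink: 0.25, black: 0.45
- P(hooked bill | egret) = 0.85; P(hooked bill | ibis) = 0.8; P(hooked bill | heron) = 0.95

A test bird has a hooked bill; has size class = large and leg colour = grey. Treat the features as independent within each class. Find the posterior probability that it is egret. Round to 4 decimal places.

egret: 0.5 × 0.9 × 0.25 × 0.85 = 0.095625
ibis: 0.15 × 0.4 × 0.5 × 0.8 = 0.024
heron: 0.35 × 0.1 × 0.1 × 0.95 = 0.003325
P(egret | x) = 0.095625 / 0.12295 ≈ 0.7778

0.7778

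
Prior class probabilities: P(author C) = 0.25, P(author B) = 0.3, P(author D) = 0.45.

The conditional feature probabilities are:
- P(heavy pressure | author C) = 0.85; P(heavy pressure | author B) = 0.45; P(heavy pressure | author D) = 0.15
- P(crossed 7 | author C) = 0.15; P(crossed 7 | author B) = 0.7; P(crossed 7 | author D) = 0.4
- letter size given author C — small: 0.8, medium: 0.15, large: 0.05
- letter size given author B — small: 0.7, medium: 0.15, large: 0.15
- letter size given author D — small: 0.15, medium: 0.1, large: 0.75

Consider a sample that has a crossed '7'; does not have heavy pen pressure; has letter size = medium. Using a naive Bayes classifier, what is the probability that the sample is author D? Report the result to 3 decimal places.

author C: 0.25 × (1−0.85) × 0.15 × 0.15 = 0.00084375
author B: 0.3 × (1−0.45) × 0.7 × 0.15 = 0.017325
author D: 0.45 × (1−0.15) × 0.4 × 0.1 = 0.0153
P(author D | x) = 0.0153 / 0.03346875 ≈ 0.457

0.457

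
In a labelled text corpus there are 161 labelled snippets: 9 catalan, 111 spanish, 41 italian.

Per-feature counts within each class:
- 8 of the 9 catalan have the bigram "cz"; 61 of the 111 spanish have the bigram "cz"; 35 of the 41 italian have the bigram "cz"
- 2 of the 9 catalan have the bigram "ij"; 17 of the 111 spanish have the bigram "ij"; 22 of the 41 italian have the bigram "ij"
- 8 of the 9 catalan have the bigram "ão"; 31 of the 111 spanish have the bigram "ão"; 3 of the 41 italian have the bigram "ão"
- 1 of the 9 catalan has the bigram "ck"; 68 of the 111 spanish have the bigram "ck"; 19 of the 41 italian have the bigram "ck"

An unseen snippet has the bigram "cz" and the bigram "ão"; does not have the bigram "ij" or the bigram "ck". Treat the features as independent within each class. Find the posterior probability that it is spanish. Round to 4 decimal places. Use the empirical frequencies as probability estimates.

catalan: (9/161) × (8/9) × (7/9) × (8/9) × (8/9) ≈ 0.0305362
spanish: (111/161) × (61/111) × (94/111) × (31/111) × (43/111) ≈ 0.0347131
italian: (41/161) × (35/41) × (19/41) × (3/41) × (22/41) ≈ 0.00395538
P(spanish | x) = 0.0347131 / 0.06920468 ≈ 0.5016

0.5016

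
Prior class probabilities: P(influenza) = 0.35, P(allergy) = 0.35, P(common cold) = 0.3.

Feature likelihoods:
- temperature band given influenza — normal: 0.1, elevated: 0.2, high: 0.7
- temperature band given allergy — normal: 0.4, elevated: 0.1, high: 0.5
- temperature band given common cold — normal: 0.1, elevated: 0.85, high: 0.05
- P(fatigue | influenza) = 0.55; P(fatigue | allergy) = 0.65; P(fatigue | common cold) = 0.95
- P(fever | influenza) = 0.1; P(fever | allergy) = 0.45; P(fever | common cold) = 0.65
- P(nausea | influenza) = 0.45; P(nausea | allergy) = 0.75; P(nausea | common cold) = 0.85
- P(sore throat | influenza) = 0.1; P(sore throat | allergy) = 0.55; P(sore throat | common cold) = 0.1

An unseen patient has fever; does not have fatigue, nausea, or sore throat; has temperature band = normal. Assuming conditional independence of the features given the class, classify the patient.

allergy

influenza: 0.35 × 0.1 × (1−0.55) × 0.1 × (1−0.45) × (1−0.1) = 0.000779625
allergy: 0.35 × 0.4 × (1−0.65) × 0.45 × (1−0.75) × (1−0.55) = 0.002480625
common cold: 0.3 × 0.1 × (1−0.95) × 0.65 × (1−0.85) × (1−0.1) = 0.000131625
Highest score → allergy.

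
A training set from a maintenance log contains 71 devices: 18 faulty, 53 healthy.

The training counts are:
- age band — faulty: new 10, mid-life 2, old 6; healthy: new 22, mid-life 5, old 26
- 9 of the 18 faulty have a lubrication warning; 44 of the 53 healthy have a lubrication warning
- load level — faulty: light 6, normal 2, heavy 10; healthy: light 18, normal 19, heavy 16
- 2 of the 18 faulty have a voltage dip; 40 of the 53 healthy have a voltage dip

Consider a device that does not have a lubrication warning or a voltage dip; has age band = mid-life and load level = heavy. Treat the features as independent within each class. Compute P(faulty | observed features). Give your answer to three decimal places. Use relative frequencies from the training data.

0.887

faulty: (18/71) × (2/18) × (9/18) × (10/18) × (16/18) ≈ 0.00695531
healthy: (53/71) × (5/53) × (9/53) × (16/53) × (13/53) ≈ 0.000885503
P(faulty | x) = 0.00695531 / 0.007840813 ≈ 0.887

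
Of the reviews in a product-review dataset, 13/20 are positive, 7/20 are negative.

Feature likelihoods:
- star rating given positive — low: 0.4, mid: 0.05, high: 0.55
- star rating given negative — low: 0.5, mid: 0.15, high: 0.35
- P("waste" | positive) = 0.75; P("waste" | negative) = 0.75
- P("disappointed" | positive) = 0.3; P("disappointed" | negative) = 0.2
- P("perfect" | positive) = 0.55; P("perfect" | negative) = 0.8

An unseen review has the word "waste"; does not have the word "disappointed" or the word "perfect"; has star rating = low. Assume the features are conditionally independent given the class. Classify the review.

positive: 0.65 × 0.4 × 0.75 × (1−0.3) × (1−0.55) = 0.061425
negative: 0.35 × 0.5 × 0.75 × (1−0.2) × (1−0.8) = 0.021
Highest score → positive.

positive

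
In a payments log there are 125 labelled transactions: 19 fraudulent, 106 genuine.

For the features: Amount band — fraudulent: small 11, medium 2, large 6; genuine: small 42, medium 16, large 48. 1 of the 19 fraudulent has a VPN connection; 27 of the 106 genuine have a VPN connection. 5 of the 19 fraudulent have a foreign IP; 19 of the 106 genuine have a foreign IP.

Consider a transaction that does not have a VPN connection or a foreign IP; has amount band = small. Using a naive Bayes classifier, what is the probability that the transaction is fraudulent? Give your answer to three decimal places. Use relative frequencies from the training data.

fraudulent: (19/125) × (11/19) × (18/19) × (14/19) ≈ 0.0614294
genuine: (106/125) × (42/106) × (79/106) × (87/106) ≈ 0.205529
P(fraudulent | x) = 0.0614294 / 0.2669584 ≈ 0.230

0.230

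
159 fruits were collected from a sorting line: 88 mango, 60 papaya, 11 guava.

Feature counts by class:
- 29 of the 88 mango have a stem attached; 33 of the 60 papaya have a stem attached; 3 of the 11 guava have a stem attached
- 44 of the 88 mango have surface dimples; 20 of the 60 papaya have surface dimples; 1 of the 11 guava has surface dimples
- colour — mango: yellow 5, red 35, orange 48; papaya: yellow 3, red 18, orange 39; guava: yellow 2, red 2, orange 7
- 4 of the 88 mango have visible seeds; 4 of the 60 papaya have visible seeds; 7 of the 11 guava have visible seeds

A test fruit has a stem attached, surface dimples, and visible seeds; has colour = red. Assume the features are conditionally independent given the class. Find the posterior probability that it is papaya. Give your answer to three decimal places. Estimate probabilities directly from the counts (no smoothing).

mango: (88/159) × (29/88) × (44/88) × (35/88) × (4/88) ≈ 0.00164867
papaya: (60/159) × (33/60) × (20/60) × (18/60) × (4/60) ≈ 0.00138365
guava: (11/159) × (3/11) × (1/11) × (2/11) × (7/11) ≈ 0.000198461
P(papaya | x) = 0.00138365 / 0.003230781 ≈ 0.428

0.428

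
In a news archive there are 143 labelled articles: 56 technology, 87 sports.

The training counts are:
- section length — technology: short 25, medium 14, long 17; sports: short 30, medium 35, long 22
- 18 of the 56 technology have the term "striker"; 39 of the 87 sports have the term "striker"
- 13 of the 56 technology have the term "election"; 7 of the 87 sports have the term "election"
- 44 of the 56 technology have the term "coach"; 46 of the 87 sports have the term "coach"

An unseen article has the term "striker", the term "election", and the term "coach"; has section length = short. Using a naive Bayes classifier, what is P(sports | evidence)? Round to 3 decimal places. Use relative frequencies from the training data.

technology: (56/143) × (25/56) × (18/56) × (13/56) × (44/56) ≈ 0.0102496
sports: (87/143) × (30/87) × (39/87) × (7/87) × (46/87) ≈ 0.00400081
P(sports | x) = 0.00400081 / 0.01425041 ≈ 0.281

0.281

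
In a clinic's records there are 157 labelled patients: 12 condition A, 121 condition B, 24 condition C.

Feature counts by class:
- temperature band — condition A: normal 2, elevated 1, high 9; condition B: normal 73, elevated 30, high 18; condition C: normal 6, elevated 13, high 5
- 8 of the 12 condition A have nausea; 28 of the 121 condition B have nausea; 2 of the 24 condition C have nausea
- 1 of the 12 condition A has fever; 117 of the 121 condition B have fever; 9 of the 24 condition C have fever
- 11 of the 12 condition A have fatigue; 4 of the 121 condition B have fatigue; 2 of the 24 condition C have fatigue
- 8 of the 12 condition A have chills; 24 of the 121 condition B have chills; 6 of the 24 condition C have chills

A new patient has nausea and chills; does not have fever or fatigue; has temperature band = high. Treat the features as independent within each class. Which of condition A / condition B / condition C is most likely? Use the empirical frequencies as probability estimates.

condition A: (12/157) × (9/12) × (8/12) × (11/12) × (1/12) × (8/12) ≈ 0.00194621
condition B: (121/157) × (18/121) × (28/121) × (4/121) × (117/121) × (24/121) ≈ 0.000168208
condition C: (24/157) × (5/24) × (2/24) × (15/24) × (22/24) × (6/24) ≈ 0.00038012
Highest score → condition A.

condition A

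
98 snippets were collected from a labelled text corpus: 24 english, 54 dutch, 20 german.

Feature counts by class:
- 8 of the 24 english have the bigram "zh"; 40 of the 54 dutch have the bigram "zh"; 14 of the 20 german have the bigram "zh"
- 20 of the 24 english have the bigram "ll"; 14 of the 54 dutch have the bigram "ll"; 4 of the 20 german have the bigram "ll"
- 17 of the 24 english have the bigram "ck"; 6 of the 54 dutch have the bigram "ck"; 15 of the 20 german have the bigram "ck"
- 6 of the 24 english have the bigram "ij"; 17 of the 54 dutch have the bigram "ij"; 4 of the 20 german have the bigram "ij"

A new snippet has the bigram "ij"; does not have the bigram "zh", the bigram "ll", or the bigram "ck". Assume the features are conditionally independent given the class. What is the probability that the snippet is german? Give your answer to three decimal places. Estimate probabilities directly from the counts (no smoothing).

0.072

english: (24/98) × (16/24) × (4/24) × (7/24) × (6/24) ≈ 0.00198413
dutch: (54/98) × (14/54) × (40/54) × (48/54) × (17/54) ≈ 0.0296122
german: (20/98) × (6/20) × (16/20) × (5/20) × (4/20) ≈ 0.00244898
P(german | x) = 0.00244898 / 0.03404531 ≈ 0.072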